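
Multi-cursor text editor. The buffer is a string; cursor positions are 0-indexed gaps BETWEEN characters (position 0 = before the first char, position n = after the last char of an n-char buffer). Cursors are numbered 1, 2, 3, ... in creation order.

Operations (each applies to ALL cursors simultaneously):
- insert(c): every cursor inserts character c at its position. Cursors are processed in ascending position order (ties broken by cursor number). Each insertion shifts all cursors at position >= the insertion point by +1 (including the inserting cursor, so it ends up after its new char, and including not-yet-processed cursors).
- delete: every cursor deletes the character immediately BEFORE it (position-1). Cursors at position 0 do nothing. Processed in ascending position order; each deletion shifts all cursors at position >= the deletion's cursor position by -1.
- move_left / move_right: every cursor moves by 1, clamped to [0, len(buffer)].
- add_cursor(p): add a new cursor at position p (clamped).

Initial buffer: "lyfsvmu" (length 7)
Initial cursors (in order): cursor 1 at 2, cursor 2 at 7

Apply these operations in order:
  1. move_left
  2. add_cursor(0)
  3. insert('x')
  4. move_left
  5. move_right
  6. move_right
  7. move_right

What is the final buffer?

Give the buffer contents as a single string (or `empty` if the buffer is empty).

Answer: xlxyfsvmxu

Derivation:
After op 1 (move_left): buffer="lyfsvmu" (len 7), cursors c1@1 c2@6, authorship .......
After op 2 (add_cursor(0)): buffer="lyfsvmu" (len 7), cursors c3@0 c1@1 c2@6, authorship .......
After op 3 (insert('x')): buffer="xlxyfsvmxu" (len 10), cursors c3@1 c1@3 c2@9, authorship 3.1.....2.
After op 4 (move_left): buffer="xlxyfsvmxu" (len 10), cursors c3@0 c1@2 c2@8, authorship 3.1.....2.
After op 5 (move_right): buffer="xlxyfsvmxu" (len 10), cursors c3@1 c1@3 c2@9, authorship 3.1.....2.
After op 6 (move_right): buffer="xlxyfsvmxu" (len 10), cursors c3@2 c1@4 c2@10, authorship 3.1.....2.
After op 7 (move_right): buffer="xlxyfsvmxu" (len 10), cursors c3@3 c1@5 c2@10, authorship 3.1.....2.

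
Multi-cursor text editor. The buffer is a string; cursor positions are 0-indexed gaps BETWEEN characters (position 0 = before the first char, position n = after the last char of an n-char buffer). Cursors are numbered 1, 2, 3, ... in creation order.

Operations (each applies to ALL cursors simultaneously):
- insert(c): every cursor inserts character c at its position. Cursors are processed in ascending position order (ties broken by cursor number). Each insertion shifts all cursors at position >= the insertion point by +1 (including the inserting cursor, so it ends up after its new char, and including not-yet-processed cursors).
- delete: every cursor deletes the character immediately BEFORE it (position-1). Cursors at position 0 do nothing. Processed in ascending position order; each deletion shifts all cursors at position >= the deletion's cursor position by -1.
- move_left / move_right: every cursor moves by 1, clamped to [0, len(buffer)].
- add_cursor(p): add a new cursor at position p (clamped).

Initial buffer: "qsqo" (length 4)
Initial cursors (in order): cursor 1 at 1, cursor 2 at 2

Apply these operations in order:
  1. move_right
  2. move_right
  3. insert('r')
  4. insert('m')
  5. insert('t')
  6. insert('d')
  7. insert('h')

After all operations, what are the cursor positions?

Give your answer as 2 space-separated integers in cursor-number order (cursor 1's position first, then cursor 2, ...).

Answer: 8 14

Derivation:
After op 1 (move_right): buffer="qsqo" (len 4), cursors c1@2 c2@3, authorship ....
After op 2 (move_right): buffer="qsqo" (len 4), cursors c1@3 c2@4, authorship ....
After op 3 (insert('r')): buffer="qsqror" (len 6), cursors c1@4 c2@6, authorship ...1.2
After op 4 (insert('m')): buffer="qsqrmorm" (len 8), cursors c1@5 c2@8, authorship ...11.22
After op 5 (insert('t')): buffer="qsqrmtormt" (len 10), cursors c1@6 c2@10, authorship ...111.222
After op 6 (insert('d')): buffer="qsqrmtdormtd" (len 12), cursors c1@7 c2@12, authorship ...1111.2222
After op 7 (insert('h')): buffer="qsqrmtdhormtdh" (len 14), cursors c1@8 c2@14, authorship ...11111.22222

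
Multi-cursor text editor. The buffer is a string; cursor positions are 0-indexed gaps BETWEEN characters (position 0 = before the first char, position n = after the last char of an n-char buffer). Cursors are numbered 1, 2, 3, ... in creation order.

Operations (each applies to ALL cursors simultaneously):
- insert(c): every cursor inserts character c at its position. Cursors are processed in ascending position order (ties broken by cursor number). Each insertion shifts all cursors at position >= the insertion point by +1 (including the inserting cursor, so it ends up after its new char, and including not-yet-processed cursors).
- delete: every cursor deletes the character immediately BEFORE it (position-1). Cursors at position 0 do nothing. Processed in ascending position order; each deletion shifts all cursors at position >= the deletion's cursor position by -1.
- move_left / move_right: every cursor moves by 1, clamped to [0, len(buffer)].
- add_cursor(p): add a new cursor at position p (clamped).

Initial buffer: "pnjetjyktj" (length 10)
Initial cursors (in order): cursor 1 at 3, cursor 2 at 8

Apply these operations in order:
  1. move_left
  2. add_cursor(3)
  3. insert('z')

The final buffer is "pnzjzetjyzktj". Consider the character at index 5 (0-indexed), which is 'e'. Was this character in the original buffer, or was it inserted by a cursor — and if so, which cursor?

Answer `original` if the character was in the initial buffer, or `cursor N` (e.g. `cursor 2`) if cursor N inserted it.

After op 1 (move_left): buffer="pnjetjyktj" (len 10), cursors c1@2 c2@7, authorship ..........
After op 2 (add_cursor(3)): buffer="pnjetjyktj" (len 10), cursors c1@2 c3@3 c2@7, authorship ..........
After op 3 (insert('z')): buffer="pnzjzetjyzktj" (len 13), cursors c1@3 c3@5 c2@10, authorship ..1.3....2...
Authorship (.=original, N=cursor N): . . 1 . 3 . . . . 2 . . .
Index 5: author = original

Answer: original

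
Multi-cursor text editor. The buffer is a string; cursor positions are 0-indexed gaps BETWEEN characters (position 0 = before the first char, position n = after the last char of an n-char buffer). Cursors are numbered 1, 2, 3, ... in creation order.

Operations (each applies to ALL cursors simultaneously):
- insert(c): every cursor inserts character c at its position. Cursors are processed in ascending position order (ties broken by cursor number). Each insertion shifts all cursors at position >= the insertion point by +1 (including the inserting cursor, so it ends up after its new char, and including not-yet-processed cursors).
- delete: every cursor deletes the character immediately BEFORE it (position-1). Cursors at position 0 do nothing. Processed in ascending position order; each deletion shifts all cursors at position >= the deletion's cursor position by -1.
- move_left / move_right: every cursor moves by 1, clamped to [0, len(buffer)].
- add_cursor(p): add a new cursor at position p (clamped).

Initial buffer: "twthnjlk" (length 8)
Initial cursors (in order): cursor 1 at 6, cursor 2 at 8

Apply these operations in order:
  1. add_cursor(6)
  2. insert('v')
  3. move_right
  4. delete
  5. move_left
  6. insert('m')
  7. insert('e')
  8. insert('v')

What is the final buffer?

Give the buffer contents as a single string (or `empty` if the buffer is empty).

After op 1 (add_cursor(6)): buffer="twthnjlk" (len 8), cursors c1@6 c3@6 c2@8, authorship ........
After op 2 (insert('v')): buffer="twthnjvvlkv" (len 11), cursors c1@8 c3@8 c2@11, authorship ......13..2
After op 3 (move_right): buffer="twthnjvvlkv" (len 11), cursors c1@9 c3@9 c2@11, authorship ......13..2
After op 4 (delete): buffer="twthnjvk" (len 8), cursors c1@7 c3@7 c2@8, authorship ......1.
After op 5 (move_left): buffer="twthnjvk" (len 8), cursors c1@6 c3@6 c2@7, authorship ......1.
After op 6 (insert('m')): buffer="twthnjmmvmk" (len 11), cursors c1@8 c3@8 c2@10, authorship ......1312.
After op 7 (insert('e')): buffer="twthnjmmeevmek" (len 14), cursors c1@10 c3@10 c2@13, authorship ......1313122.
After op 8 (insert('v')): buffer="twthnjmmeevvvmevk" (len 17), cursors c1@12 c3@12 c2@16, authorship ......1313131222.

Answer: twthnjmmeevvvmevk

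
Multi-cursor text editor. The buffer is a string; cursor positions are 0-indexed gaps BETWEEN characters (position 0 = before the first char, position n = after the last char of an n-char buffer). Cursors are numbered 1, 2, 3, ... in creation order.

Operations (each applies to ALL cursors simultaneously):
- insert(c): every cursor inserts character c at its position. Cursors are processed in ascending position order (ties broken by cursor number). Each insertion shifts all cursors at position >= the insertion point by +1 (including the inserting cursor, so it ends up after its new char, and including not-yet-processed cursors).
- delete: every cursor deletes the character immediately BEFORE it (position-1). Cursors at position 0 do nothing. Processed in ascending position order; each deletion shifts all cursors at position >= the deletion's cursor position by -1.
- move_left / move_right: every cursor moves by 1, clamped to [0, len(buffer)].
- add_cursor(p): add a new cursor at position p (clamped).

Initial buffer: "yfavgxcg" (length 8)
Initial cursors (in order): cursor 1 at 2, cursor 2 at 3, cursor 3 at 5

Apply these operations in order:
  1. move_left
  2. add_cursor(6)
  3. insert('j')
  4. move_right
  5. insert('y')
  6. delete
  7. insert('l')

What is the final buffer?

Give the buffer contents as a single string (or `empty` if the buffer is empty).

After op 1 (move_left): buffer="yfavgxcg" (len 8), cursors c1@1 c2@2 c3@4, authorship ........
After op 2 (add_cursor(6)): buffer="yfavgxcg" (len 8), cursors c1@1 c2@2 c3@4 c4@6, authorship ........
After op 3 (insert('j')): buffer="yjfjavjgxjcg" (len 12), cursors c1@2 c2@4 c3@7 c4@10, authorship .1.2..3..4..
After op 4 (move_right): buffer="yjfjavjgxjcg" (len 12), cursors c1@3 c2@5 c3@8 c4@11, authorship .1.2..3..4..
After op 5 (insert('y')): buffer="yjfyjayvjgyxjcyg" (len 16), cursors c1@4 c2@7 c3@11 c4@15, authorship .1.12.2.3.3.4.4.
After op 6 (delete): buffer="yjfjavjgxjcg" (len 12), cursors c1@3 c2@5 c3@8 c4@11, authorship .1.2..3..4..
After op 7 (insert('l')): buffer="yjfljalvjglxjclg" (len 16), cursors c1@4 c2@7 c3@11 c4@15, authorship .1.12.2.3.3.4.4.

Answer: yjfljalvjglxjclg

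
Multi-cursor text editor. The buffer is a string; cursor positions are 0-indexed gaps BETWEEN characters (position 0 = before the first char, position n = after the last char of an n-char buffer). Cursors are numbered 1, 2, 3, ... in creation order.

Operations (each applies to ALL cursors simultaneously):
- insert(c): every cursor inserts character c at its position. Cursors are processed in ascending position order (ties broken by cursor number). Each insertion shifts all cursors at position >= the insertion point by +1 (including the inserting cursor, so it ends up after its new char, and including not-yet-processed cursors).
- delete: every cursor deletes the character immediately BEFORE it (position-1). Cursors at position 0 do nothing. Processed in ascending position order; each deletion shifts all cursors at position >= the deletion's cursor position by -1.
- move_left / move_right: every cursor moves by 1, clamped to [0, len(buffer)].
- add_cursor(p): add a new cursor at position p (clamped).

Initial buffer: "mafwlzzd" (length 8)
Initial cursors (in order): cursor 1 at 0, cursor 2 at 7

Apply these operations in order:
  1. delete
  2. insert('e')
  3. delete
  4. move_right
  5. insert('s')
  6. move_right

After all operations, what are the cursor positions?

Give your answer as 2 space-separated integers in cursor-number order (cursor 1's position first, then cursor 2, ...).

After op 1 (delete): buffer="mafwlzd" (len 7), cursors c1@0 c2@6, authorship .......
After op 2 (insert('e')): buffer="emafwlzed" (len 9), cursors c1@1 c2@8, authorship 1......2.
After op 3 (delete): buffer="mafwlzd" (len 7), cursors c1@0 c2@6, authorship .......
After op 4 (move_right): buffer="mafwlzd" (len 7), cursors c1@1 c2@7, authorship .......
After op 5 (insert('s')): buffer="msafwlzds" (len 9), cursors c1@2 c2@9, authorship .1......2
After op 6 (move_right): buffer="msafwlzds" (len 9), cursors c1@3 c2@9, authorship .1......2

Answer: 3 9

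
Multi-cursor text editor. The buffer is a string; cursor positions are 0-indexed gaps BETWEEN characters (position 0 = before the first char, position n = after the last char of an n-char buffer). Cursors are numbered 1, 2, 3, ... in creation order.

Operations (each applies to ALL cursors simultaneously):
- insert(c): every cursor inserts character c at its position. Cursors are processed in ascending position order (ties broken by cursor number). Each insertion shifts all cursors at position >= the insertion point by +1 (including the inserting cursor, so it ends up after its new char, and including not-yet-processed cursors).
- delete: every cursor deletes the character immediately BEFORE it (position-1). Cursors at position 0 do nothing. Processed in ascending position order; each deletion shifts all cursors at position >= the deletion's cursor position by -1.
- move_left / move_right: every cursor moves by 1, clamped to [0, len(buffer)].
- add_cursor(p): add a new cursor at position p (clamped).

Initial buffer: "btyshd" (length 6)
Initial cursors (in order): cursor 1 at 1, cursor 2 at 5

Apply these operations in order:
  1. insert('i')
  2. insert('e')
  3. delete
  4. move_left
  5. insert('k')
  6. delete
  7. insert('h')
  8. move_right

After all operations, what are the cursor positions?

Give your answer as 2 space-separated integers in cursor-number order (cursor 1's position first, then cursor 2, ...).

Answer: 3 9

Derivation:
After op 1 (insert('i')): buffer="bityshid" (len 8), cursors c1@2 c2@7, authorship .1....2.
After op 2 (insert('e')): buffer="bietyshied" (len 10), cursors c1@3 c2@9, authorship .11....22.
After op 3 (delete): buffer="bityshid" (len 8), cursors c1@2 c2@7, authorship .1....2.
After op 4 (move_left): buffer="bityshid" (len 8), cursors c1@1 c2@6, authorship .1....2.
After op 5 (insert('k')): buffer="bkityshkid" (len 10), cursors c1@2 c2@8, authorship .11....22.
After op 6 (delete): buffer="bityshid" (len 8), cursors c1@1 c2@6, authorship .1....2.
After op 7 (insert('h')): buffer="bhityshhid" (len 10), cursors c1@2 c2@8, authorship .11....22.
After op 8 (move_right): buffer="bhityshhid" (len 10), cursors c1@3 c2@9, authorship .11....22.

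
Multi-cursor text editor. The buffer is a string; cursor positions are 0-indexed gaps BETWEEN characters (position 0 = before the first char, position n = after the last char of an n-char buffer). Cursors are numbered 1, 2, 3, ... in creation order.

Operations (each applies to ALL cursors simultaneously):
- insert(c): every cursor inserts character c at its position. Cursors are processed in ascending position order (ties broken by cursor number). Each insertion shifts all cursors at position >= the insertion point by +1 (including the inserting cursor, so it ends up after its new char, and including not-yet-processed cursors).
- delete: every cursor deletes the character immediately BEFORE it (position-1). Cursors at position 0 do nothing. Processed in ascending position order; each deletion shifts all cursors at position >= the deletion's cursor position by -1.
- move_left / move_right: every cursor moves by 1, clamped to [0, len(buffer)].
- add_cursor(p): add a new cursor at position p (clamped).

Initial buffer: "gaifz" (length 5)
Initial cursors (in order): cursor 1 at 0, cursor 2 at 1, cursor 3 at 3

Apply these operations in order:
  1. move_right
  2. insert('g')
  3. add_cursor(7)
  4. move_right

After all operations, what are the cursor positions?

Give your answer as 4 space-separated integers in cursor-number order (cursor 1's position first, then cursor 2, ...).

After op 1 (move_right): buffer="gaifz" (len 5), cursors c1@1 c2@2 c3@4, authorship .....
After op 2 (insert('g')): buffer="ggagifgz" (len 8), cursors c1@2 c2@4 c3@7, authorship .1.2..3.
After op 3 (add_cursor(7)): buffer="ggagifgz" (len 8), cursors c1@2 c2@4 c3@7 c4@7, authorship .1.2..3.
After op 4 (move_right): buffer="ggagifgz" (len 8), cursors c1@3 c2@5 c3@8 c4@8, authorship .1.2..3.

Answer: 3 5 8 8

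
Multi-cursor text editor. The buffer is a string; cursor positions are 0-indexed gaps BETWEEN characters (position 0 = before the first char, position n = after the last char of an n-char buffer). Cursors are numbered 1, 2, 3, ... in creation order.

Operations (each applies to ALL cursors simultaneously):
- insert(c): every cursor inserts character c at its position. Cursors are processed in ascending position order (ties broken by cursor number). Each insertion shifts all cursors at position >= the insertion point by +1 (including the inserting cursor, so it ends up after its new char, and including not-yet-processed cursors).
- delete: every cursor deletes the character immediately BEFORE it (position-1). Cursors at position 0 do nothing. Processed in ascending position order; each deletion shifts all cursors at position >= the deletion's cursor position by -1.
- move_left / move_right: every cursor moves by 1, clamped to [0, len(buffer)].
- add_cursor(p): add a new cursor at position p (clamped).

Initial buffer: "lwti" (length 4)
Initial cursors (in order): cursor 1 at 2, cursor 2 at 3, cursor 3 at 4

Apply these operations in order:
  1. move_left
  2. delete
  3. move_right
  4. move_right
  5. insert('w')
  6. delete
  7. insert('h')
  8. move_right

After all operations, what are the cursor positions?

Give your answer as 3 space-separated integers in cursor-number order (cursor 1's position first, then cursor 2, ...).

Answer: 4 4 4

Derivation:
After op 1 (move_left): buffer="lwti" (len 4), cursors c1@1 c2@2 c3@3, authorship ....
After op 2 (delete): buffer="i" (len 1), cursors c1@0 c2@0 c3@0, authorship .
After op 3 (move_right): buffer="i" (len 1), cursors c1@1 c2@1 c3@1, authorship .
After op 4 (move_right): buffer="i" (len 1), cursors c1@1 c2@1 c3@1, authorship .
After op 5 (insert('w')): buffer="iwww" (len 4), cursors c1@4 c2@4 c3@4, authorship .123
After op 6 (delete): buffer="i" (len 1), cursors c1@1 c2@1 c3@1, authorship .
After op 7 (insert('h')): buffer="ihhh" (len 4), cursors c1@4 c2@4 c3@4, authorship .123
After op 8 (move_right): buffer="ihhh" (len 4), cursors c1@4 c2@4 c3@4, authorship .123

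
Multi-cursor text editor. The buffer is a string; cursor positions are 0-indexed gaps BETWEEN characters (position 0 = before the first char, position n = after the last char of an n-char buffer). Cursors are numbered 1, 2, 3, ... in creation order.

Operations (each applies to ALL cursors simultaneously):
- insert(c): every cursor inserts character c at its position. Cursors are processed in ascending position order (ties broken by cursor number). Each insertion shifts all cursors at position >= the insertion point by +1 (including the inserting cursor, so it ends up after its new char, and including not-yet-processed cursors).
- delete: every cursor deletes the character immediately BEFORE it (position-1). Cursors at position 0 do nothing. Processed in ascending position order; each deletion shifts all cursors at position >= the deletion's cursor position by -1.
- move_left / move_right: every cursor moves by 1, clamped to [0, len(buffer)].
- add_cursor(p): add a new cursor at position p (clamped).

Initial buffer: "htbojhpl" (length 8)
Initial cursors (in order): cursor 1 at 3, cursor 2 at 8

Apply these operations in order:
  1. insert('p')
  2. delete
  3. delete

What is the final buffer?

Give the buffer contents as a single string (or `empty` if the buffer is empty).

Answer: htojhp

Derivation:
After op 1 (insert('p')): buffer="htbpojhplp" (len 10), cursors c1@4 c2@10, authorship ...1.....2
After op 2 (delete): buffer="htbojhpl" (len 8), cursors c1@3 c2@8, authorship ........
After op 3 (delete): buffer="htojhp" (len 6), cursors c1@2 c2@6, authorship ......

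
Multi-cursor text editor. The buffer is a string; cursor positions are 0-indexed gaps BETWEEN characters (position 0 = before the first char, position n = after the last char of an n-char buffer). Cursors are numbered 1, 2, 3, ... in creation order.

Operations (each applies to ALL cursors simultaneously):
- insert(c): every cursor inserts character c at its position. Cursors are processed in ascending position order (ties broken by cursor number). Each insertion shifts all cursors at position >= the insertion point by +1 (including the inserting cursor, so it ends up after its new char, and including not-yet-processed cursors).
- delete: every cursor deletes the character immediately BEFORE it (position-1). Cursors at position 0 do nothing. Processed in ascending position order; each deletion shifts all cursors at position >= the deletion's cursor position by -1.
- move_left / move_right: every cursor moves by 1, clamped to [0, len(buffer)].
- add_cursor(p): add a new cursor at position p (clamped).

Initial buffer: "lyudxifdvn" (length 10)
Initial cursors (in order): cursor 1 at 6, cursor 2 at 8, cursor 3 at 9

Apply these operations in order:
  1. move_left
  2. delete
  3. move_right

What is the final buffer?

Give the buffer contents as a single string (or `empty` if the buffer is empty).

After op 1 (move_left): buffer="lyudxifdvn" (len 10), cursors c1@5 c2@7 c3@8, authorship ..........
After op 2 (delete): buffer="lyudivn" (len 7), cursors c1@4 c2@5 c3@5, authorship .......
After op 3 (move_right): buffer="lyudivn" (len 7), cursors c1@5 c2@6 c3@6, authorship .......

Answer: lyudivn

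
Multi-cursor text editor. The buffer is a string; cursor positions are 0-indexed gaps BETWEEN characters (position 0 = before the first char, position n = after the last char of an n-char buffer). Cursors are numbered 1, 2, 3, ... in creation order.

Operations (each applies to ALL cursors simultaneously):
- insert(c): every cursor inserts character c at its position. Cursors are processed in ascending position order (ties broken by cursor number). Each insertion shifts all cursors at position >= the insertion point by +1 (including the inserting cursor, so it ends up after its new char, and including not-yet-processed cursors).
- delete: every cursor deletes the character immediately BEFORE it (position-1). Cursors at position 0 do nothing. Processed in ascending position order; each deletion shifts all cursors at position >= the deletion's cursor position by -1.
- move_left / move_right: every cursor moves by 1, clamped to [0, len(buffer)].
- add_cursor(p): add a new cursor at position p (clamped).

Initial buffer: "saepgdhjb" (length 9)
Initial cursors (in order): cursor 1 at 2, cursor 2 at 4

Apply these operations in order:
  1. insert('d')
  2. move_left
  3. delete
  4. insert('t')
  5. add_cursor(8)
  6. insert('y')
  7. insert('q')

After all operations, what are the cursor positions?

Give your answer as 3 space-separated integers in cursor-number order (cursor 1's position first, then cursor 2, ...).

Answer: 4 9 14

Derivation:
After op 1 (insert('d')): buffer="sadepdgdhjb" (len 11), cursors c1@3 c2@6, authorship ..1..2.....
After op 2 (move_left): buffer="sadepdgdhjb" (len 11), cursors c1@2 c2@5, authorship ..1..2.....
After op 3 (delete): buffer="sdedgdhjb" (len 9), cursors c1@1 c2@3, authorship .1.2.....
After op 4 (insert('t')): buffer="stdetdgdhjb" (len 11), cursors c1@2 c2@5, authorship .11.22.....
After op 5 (add_cursor(8)): buffer="stdetdgdhjb" (len 11), cursors c1@2 c2@5 c3@8, authorship .11.22.....
After op 6 (insert('y')): buffer="stydetydgdyhjb" (len 14), cursors c1@3 c2@7 c3@11, authorship .111.222..3...
After op 7 (insert('q')): buffer="styqdetyqdgdyqhjb" (len 17), cursors c1@4 c2@9 c3@14, authorship .1111.2222..33...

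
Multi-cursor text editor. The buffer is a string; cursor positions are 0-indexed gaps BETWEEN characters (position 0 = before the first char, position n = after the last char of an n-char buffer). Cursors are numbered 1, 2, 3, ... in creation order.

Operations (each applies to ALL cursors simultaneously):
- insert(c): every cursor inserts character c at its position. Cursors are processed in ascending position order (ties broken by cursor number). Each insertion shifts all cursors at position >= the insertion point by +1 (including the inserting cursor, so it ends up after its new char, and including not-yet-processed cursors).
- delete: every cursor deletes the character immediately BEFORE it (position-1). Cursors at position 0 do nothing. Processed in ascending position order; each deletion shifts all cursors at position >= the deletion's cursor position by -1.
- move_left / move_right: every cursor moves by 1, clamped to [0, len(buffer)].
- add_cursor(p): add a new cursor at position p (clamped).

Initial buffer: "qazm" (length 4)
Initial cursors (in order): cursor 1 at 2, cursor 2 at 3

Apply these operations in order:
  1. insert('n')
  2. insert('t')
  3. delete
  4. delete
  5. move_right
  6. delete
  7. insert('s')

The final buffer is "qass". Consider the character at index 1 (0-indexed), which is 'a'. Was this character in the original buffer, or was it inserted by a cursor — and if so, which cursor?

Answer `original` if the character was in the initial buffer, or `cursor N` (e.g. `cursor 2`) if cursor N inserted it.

After op 1 (insert('n')): buffer="qanznm" (len 6), cursors c1@3 c2@5, authorship ..1.2.
After op 2 (insert('t')): buffer="qantzntm" (len 8), cursors c1@4 c2@7, authorship ..11.22.
After op 3 (delete): buffer="qanznm" (len 6), cursors c1@3 c2@5, authorship ..1.2.
After op 4 (delete): buffer="qazm" (len 4), cursors c1@2 c2@3, authorship ....
After op 5 (move_right): buffer="qazm" (len 4), cursors c1@3 c2@4, authorship ....
After op 6 (delete): buffer="qa" (len 2), cursors c1@2 c2@2, authorship ..
After op 7 (insert('s')): buffer="qass" (len 4), cursors c1@4 c2@4, authorship ..12
Authorship (.=original, N=cursor N): . . 1 2
Index 1: author = original

Answer: original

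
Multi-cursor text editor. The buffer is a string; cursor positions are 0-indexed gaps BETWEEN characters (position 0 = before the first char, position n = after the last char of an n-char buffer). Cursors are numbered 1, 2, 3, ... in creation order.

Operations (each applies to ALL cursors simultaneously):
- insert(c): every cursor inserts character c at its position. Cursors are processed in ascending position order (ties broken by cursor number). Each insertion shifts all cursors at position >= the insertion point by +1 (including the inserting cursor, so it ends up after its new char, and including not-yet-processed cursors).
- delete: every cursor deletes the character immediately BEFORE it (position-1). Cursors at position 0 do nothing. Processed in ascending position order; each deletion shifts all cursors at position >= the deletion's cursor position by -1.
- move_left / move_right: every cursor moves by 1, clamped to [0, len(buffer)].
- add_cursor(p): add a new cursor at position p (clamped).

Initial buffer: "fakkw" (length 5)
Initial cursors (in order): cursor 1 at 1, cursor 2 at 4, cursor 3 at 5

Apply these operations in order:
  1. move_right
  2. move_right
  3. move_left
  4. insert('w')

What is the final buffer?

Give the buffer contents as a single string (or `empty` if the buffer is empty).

After op 1 (move_right): buffer="fakkw" (len 5), cursors c1@2 c2@5 c3@5, authorship .....
After op 2 (move_right): buffer="fakkw" (len 5), cursors c1@3 c2@5 c3@5, authorship .....
After op 3 (move_left): buffer="fakkw" (len 5), cursors c1@2 c2@4 c3@4, authorship .....
After op 4 (insert('w')): buffer="fawkkwww" (len 8), cursors c1@3 c2@7 c3@7, authorship ..1..23.

Answer: fawkkwww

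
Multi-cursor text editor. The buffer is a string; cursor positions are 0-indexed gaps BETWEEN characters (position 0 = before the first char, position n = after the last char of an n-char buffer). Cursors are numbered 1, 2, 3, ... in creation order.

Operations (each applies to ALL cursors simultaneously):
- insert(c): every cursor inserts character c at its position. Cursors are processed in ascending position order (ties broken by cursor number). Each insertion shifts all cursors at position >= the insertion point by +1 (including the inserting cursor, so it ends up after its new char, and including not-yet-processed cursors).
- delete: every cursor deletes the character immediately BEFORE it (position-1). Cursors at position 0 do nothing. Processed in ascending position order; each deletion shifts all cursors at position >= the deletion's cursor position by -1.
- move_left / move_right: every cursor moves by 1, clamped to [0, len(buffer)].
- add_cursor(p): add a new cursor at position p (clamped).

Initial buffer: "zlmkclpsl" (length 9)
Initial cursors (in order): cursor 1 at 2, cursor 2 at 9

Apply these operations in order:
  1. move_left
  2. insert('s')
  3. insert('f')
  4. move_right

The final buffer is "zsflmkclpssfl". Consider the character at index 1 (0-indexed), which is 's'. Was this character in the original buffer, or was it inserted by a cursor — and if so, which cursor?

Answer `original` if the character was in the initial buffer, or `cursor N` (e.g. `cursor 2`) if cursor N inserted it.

Answer: cursor 1

Derivation:
After op 1 (move_left): buffer="zlmkclpsl" (len 9), cursors c1@1 c2@8, authorship .........
After op 2 (insert('s')): buffer="zslmkclpssl" (len 11), cursors c1@2 c2@10, authorship .1.......2.
After op 3 (insert('f')): buffer="zsflmkclpssfl" (len 13), cursors c1@3 c2@12, authorship .11.......22.
After op 4 (move_right): buffer="zsflmkclpssfl" (len 13), cursors c1@4 c2@13, authorship .11.......22.
Authorship (.=original, N=cursor N): . 1 1 . . . . . . . 2 2 .
Index 1: author = 1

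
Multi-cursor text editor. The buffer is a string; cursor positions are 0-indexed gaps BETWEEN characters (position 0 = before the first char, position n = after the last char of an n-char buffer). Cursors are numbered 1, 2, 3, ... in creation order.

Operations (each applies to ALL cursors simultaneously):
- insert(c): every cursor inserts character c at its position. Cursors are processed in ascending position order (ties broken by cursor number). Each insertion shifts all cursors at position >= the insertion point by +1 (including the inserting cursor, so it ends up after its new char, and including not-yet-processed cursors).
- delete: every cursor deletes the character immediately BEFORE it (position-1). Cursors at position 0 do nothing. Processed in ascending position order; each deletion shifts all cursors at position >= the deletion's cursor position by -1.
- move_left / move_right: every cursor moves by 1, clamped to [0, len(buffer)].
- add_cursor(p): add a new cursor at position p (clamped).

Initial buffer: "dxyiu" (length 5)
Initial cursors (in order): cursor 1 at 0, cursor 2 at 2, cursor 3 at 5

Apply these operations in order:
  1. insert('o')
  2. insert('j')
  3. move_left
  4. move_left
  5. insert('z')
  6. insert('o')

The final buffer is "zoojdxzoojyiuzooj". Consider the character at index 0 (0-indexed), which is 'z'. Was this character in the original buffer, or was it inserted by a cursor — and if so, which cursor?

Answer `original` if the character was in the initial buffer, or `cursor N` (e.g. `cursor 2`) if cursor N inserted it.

After op 1 (insert('o')): buffer="odxoyiuo" (len 8), cursors c1@1 c2@4 c3@8, authorship 1..2...3
After op 2 (insert('j')): buffer="ojdxojyiuoj" (len 11), cursors c1@2 c2@6 c3@11, authorship 11..22...33
After op 3 (move_left): buffer="ojdxojyiuoj" (len 11), cursors c1@1 c2@5 c3@10, authorship 11..22...33
After op 4 (move_left): buffer="ojdxojyiuoj" (len 11), cursors c1@0 c2@4 c3@9, authorship 11..22...33
After op 5 (insert('z')): buffer="zojdxzojyiuzoj" (len 14), cursors c1@1 c2@6 c3@12, authorship 111..222...333
After op 6 (insert('o')): buffer="zoojdxzoojyiuzooj" (len 17), cursors c1@2 c2@8 c3@15, authorship 1111..2222...3333
Authorship (.=original, N=cursor N): 1 1 1 1 . . 2 2 2 2 . . . 3 3 3 3
Index 0: author = 1

Answer: cursor 1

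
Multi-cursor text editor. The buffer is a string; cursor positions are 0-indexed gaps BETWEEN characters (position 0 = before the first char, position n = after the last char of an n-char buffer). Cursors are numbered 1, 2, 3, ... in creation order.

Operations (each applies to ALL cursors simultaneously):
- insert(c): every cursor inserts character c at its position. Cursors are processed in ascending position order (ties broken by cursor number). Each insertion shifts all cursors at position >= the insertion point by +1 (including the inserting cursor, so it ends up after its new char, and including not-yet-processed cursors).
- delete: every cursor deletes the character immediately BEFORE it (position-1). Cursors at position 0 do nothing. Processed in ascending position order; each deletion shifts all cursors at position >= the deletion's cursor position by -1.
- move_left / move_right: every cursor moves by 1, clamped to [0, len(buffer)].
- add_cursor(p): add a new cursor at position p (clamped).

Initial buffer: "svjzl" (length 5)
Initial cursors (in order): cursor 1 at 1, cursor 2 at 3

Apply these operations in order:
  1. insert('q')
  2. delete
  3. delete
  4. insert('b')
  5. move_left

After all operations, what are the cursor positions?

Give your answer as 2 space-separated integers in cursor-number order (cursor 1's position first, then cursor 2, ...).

After op 1 (insert('q')): buffer="sqvjqzl" (len 7), cursors c1@2 c2@5, authorship .1..2..
After op 2 (delete): buffer="svjzl" (len 5), cursors c1@1 c2@3, authorship .....
After op 3 (delete): buffer="vzl" (len 3), cursors c1@0 c2@1, authorship ...
After op 4 (insert('b')): buffer="bvbzl" (len 5), cursors c1@1 c2@3, authorship 1.2..
After op 5 (move_left): buffer="bvbzl" (len 5), cursors c1@0 c2@2, authorship 1.2..

Answer: 0 2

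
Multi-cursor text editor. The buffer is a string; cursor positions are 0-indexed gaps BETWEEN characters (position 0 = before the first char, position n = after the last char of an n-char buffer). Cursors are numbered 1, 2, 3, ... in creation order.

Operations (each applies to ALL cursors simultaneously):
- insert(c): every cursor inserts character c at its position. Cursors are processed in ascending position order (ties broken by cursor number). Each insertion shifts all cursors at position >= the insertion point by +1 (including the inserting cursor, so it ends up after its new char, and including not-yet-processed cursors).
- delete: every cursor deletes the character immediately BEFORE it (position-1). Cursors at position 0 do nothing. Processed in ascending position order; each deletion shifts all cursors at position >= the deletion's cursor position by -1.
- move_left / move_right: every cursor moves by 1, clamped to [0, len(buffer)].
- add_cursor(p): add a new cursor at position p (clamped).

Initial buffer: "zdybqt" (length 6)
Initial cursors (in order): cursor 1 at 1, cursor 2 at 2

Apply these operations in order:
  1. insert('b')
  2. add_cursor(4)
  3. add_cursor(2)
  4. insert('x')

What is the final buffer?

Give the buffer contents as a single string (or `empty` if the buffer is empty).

Answer: zbxxdbxxybqt

Derivation:
After op 1 (insert('b')): buffer="zbdbybqt" (len 8), cursors c1@2 c2@4, authorship .1.2....
After op 2 (add_cursor(4)): buffer="zbdbybqt" (len 8), cursors c1@2 c2@4 c3@4, authorship .1.2....
After op 3 (add_cursor(2)): buffer="zbdbybqt" (len 8), cursors c1@2 c4@2 c2@4 c3@4, authorship .1.2....
After op 4 (insert('x')): buffer="zbxxdbxxybqt" (len 12), cursors c1@4 c4@4 c2@8 c3@8, authorship .114.223....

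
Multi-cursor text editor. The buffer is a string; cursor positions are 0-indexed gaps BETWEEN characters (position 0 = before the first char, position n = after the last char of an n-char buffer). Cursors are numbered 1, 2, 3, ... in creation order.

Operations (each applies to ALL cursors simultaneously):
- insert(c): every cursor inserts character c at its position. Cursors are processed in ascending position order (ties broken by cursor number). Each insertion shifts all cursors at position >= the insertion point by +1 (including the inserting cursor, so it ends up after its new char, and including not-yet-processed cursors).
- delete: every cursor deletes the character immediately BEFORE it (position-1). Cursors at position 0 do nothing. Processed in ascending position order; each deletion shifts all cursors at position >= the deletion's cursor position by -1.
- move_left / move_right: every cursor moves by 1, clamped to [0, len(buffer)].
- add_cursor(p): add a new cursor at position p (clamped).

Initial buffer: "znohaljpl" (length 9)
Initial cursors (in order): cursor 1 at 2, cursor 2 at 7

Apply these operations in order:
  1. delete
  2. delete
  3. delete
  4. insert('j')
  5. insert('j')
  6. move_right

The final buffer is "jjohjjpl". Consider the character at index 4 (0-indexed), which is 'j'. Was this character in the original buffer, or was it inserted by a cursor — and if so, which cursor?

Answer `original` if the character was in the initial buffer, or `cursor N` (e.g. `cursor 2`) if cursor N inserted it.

Answer: cursor 2

Derivation:
After op 1 (delete): buffer="zohalpl" (len 7), cursors c1@1 c2@5, authorship .......
After op 2 (delete): buffer="ohapl" (len 5), cursors c1@0 c2@3, authorship .....
After op 3 (delete): buffer="ohpl" (len 4), cursors c1@0 c2@2, authorship ....
After op 4 (insert('j')): buffer="johjpl" (len 6), cursors c1@1 c2@4, authorship 1..2..
After op 5 (insert('j')): buffer="jjohjjpl" (len 8), cursors c1@2 c2@6, authorship 11..22..
After op 6 (move_right): buffer="jjohjjpl" (len 8), cursors c1@3 c2@7, authorship 11..22..
Authorship (.=original, N=cursor N): 1 1 . . 2 2 . .
Index 4: author = 2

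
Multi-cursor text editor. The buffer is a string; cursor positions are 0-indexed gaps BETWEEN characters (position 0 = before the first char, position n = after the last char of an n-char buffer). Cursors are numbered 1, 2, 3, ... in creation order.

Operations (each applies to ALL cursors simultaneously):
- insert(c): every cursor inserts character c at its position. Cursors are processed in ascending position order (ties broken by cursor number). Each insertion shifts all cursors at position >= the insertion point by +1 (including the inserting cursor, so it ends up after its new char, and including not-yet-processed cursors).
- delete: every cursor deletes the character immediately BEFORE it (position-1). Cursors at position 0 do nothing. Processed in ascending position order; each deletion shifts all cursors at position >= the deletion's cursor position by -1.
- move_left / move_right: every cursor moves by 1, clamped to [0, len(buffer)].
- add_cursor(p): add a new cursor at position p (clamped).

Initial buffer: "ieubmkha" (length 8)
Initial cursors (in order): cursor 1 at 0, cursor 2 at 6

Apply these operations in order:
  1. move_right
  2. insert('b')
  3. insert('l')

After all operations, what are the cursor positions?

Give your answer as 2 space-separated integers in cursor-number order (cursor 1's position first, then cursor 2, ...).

Answer: 3 11

Derivation:
After op 1 (move_right): buffer="ieubmkha" (len 8), cursors c1@1 c2@7, authorship ........
After op 2 (insert('b')): buffer="ibeubmkhba" (len 10), cursors c1@2 c2@9, authorship .1......2.
After op 3 (insert('l')): buffer="ibleubmkhbla" (len 12), cursors c1@3 c2@11, authorship .11......22.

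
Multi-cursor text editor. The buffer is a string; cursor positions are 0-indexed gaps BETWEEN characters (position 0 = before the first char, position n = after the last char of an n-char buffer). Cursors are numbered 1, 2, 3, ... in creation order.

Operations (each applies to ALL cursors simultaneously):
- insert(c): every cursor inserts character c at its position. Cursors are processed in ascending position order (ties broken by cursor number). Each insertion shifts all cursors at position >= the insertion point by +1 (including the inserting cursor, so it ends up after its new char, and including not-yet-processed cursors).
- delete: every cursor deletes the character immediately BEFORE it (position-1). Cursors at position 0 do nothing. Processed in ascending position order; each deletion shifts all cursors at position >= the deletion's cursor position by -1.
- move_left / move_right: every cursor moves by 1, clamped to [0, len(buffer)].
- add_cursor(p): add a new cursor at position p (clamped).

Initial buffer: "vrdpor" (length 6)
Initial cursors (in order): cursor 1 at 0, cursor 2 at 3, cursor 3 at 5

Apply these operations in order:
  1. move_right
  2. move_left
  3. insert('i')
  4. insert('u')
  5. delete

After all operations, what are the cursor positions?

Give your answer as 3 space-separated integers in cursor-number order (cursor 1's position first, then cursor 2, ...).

Answer: 1 5 8

Derivation:
After op 1 (move_right): buffer="vrdpor" (len 6), cursors c1@1 c2@4 c3@6, authorship ......
After op 2 (move_left): buffer="vrdpor" (len 6), cursors c1@0 c2@3 c3@5, authorship ......
After op 3 (insert('i')): buffer="ivrdipoir" (len 9), cursors c1@1 c2@5 c3@8, authorship 1...2..3.
After op 4 (insert('u')): buffer="iuvrdiupoiur" (len 12), cursors c1@2 c2@7 c3@11, authorship 11...22..33.
After op 5 (delete): buffer="ivrdipoir" (len 9), cursors c1@1 c2@5 c3@8, authorship 1...2..3.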